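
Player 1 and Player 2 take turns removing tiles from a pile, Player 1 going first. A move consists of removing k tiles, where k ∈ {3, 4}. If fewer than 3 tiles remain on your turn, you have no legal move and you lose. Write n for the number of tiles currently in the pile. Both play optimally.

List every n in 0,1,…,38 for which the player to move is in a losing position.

0, 1, 2, 7, 8, 9, 14, 15, 16, 21, 22, 23, 28, 29, 30, 35, 36, 37

Positions with no move are L. A position that does have a move is losing for the player to move precisely when every available move leads to a winning position for the opponent. Fill in the labels:
n=0: no move → L
n=1: no move → L
n=2: no move → L
n=3: can move to 0, which is L ⇒ W
n=4: can move to 1, which is L ⇒ W
n=5: can move to 2, which is L ⇒ W
n=6: can move to 2, which is L ⇒ W
n=7: moves to 4(W), 3(W); every one is W ⇒ L
n=8: moves to 5(W), 4(W); every one is W ⇒ L
n=9: moves to 6(W), 5(W); every one is W ⇒ L
n=10: can move to 7, which is L ⇒ W
n=11: can move to 8, which is L ⇒ W
n=12: can move to 9, which is L ⇒ W
n=13: can move to 9, which is L ⇒ W
n=14: moves to 11(W), 10(W); every one is W ⇒ L
n=15: moves to 12(W), 11(W); every one is W ⇒ L
n=16: moves to 13(W), 12(W); every one is W ⇒ L
n=17: can move to 14, which is L ⇒ W
n=18: can move to 15, which is L ⇒ W
n=19: can move to 16, which is L ⇒ W
n=20: can move to 16, which is L ⇒ W
n=21: moves to 18(W), 17(W); every one is W ⇒ L
n=22: moves to 19(W), 18(W); every one is W ⇒ L
n=23: moves to 20(W), 19(W); every one is W ⇒ L
n=24: can move to 21, which is L ⇒ W
n=25: can move to 22, which is L ⇒ W
n=26: can move to 23, which is L ⇒ W
n=27: can move to 23, which is L ⇒ W
n=28: moves to 25(W), 24(W); every one is W ⇒ L
n=29: moves to 26(W), 25(W); every one is W ⇒ L
n=30: moves to 27(W), 26(W); every one is W ⇒ L
n=31: can move to 28, which is L ⇒ W
n=32: can move to 29, which is L ⇒ W
n=33: can move to 30, which is L ⇒ W
n=34: can move to 30, which is L ⇒ W
n=35: moves to 32(W), 31(W); every one is W ⇒ L
n=36: moves to 33(W), 32(W); every one is W ⇒ L
n=37: moves to 34(W), 33(W); every one is W ⇒ L
n=38: can move to 35, which is L ⇒ W
Reading off the rows marked L gives the requested list; there are 18 such values of n.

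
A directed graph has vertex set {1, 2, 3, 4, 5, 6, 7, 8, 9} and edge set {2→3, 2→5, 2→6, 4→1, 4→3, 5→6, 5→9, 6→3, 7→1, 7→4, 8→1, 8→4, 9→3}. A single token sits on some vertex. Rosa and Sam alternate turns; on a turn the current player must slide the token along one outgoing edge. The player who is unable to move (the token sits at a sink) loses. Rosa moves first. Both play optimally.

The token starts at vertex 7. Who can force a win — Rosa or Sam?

Rosa wins.

Use the standard recursion: the mover loses at a terminal position; elsewhere, the mover wins exactly when some move hands the opponent an L position.
Every edge goes from a vertex to one that appears earlier in the order 3, 1, 4, 6, 8, 9, 7, 5, 2, so processing vertices in that order labels each vertex after all of its successors.
3: no outgoing edge → L
1: no outgoing edge → L
4: can move to 1, which is L ⇒ W
6: can move to 3, which is L ⇒ W
8: can move to 1, which is L ⇒ W
9: can move to 3, which is L ⇒ W
7: can move to 1, which is L ⇒ W
5: moves to 9(W), 6(W); every one is W ⇒ L
2: can move to 5, which is L ⇒ W
From 7 Rosa can move to 1, reaching an L position.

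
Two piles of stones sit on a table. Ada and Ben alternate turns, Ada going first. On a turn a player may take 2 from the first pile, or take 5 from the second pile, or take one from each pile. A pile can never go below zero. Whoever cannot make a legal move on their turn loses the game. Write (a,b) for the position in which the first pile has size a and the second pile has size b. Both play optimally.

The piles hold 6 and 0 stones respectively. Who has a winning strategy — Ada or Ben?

Ada wins.

Classify positions by backward induction: terminal positions (no move available) are L. From any other position, the mover wins iff some move reaches an L.
No move ever increases a pile, so every position that can arise here has a ≤ 6 and b ≤ 0; it is enough to label the cells with 0 ≤ a ≤ 6 and 0 ≤ b ≤ 0.
Every move lowers a or b (never raises either), so fill the grid row by row in increasing a, and left to right within a row: each cell's successors are then already labelled.
      b=0
a=0:    L
a=1:    L
a=2:    W
a=3:    W
a=4:    L
a=5:    L
a=6:    W
Cells with no legal move (terminal, hence L): (0,0), (1,0).
The remaining L cells, each justified by listing all of its moves:
(4,0): only reaches (2,0)(W), which is W → L
(5,0): only reaches (3,0)(W), which is W → L
Every other cell has at least one move into one of the L cells above, so it is W.
From (6,0) Ada can move to (4,0), reaching an L position.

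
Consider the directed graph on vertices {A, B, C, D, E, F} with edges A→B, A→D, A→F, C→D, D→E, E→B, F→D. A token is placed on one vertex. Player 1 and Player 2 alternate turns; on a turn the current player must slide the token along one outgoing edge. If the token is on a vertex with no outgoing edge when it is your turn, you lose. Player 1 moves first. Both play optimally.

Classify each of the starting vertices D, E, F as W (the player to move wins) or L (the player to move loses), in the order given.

Positions with no move are L. A position that does have a move is losing for the player to move precisely when every available move leads to a winning position for the opponent. Fill in the labels:
Every edge goes from a vertex to one that appears earlier in the order B, E, D, C, F, A, so processing vertices in that order labels each vertex after all of its successors.
B: no outgoing edge → L
E: reaches L-position B → W
D: only reaches E(W), which is W → L
C: reaches L-position D → W
F: reaches L-position D → W
A: reaches L-position D → W

D: L, E: W, F: W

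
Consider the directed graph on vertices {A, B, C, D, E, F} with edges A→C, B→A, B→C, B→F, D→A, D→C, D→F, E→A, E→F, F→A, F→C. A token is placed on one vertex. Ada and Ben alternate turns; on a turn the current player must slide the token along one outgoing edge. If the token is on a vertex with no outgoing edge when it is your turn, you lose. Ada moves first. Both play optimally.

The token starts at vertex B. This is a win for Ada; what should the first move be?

Work bottom-up. With no move the player to move loses. Otherwise the position is W if at least one move leads to an L position for the opponent, and L if every move leads to a W.
Every edge goes from a vertex to one that appears earlier in the order C, A, F, B, E, D, so processing vertices in that order labels each vertex after all of its successors.
C: no outgoing edge → L
A: →C(L), so W
F: →C(L), so W
B: →C(L), so W
E: →F(W), A(W) — all W, so L
D: →C(L), so W
From B, the L positions reachable in one move are: C.

Move to C.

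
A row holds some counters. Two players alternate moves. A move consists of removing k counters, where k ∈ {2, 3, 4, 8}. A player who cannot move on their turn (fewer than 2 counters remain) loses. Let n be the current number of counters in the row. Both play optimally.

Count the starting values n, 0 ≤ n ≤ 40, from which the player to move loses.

14

Build the W/L table. Terminal = L. A non-terminal position is W if it has a move to some L; otherwise it is L.
n=0: no move → L
n=1: no move → L
n=2: reaches L-position 0 → W
n=3: reaches L-position 1 → W
n=4: reaches L-position 1 → W
n=5: reaches L-position 1 → W
n=6: only reaches 4(W), 3(W), 2(W), all W → L
n=7: only reaches 5(W), 4(W), 3(W), all W → L
n=8: reaches L-position 6 → W
n=9: reaches L-position 7 → W
n=10: reaches L-position 7 → W
n=11: reaches L-position 7 → W
n=12: only reaches 10(W), 9(W), 8(W), 4(W), all W → L
n=13: only reaches 11(W), 10(W), 9(W), 5(W), all W → L
n=14: reaches L-position 12 → W
n=15: reaches L-position 13 → W
n=16: reaches L-position 13 → W
n=17: reaches L-position 13 → W
n=18: only reaches 16(W), 15(W), 14(W), 10(W), all W → L
n=19: only reaches 17(W), 16(W), 15(W), 11(W), all W → L
n=20: reaches L-position 18 → W
n=21: reaches L-position 19 → W
n=22: reaches L-position 19 → W
n=23: reaches L-position 19 → W
n=24: only reaches 22(W), 21(W), 20(W), 16(W), all W → L
n=25: only reaches 23(W), 22(W), 21(W), 17(W), all W → L
n=26: reaches L-position 24 → W
n=27: reaches L-position 25 → W
n=28: reaches L-position 25 → W
n=29: reaches L-position 25 → W
n=30: only reaches 28(W), 27(W), 26(W), 22(W), all W → L
n=31: only reaches 29(W), 28(W), 27(W), 23(W), all W → L
n=32: reaches L-position 30 → W
n=33: reaches L-position 31 → W
n=34: reaches L-position 31 → W
n=35: reaches L-position 31 → W
n=36: only reaches 34(W), 33(W), 32(W), 28(W), all W → L
n=37: only reaches 35(W), 34(W), 33(W), 29(W), all W → L
n=38: reaches L-position 36 → W
n=39: reaches L-position 37 → W
n=40: reaches L-position 37 → W
L entries with 0 ≤ n ≤ 40: n = 0, 1, 6, 7, 12, 13, 18, 19, 24, 25, 30, 31, 36, 37; that makes 14.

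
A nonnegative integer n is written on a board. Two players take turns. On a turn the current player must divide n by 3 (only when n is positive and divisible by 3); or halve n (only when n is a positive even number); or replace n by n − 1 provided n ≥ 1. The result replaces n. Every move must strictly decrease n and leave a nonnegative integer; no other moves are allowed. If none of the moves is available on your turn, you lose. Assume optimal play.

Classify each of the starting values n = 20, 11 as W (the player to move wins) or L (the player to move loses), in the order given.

Compute win/loss labels from the base case upward. A position with no move is L. Any other position is W if it can reach an L in one move, else L.
n=0: no move → L
n=1: reaches L-position 0 → W
n=2: only reaches 1(W), which is W → L
n=3: reaches L-position 2 → W
n=4: reaches L-position 2 → W
n=5: only reaches 4(W), which is W → L
n=6: reaches L-position 2 → W
n=7: only reaches 6(W), which is W → L
n=8: reaches L-position 7 → W
n=9: only reaches 3(W), 8(W), all W → L
n=10: reaches L-position 5 → W
n=11: only reaches 10(W), which is W → L
n=12: reaches L-position 11 → W
n=13: only reaches 12(W), which is W → L
n=14: reaches L-position 7 → W
n=15: reaches L-position 5 → W
n=16: only reaches 8(W), 15(W), all W → L
n=17: reaches L-position 16 → W
n=18: reaches L-position 9 → W
n=19: only reaches 18(W), which is W → L
n=20: reaches L-position 19 → W

20: W, 11: L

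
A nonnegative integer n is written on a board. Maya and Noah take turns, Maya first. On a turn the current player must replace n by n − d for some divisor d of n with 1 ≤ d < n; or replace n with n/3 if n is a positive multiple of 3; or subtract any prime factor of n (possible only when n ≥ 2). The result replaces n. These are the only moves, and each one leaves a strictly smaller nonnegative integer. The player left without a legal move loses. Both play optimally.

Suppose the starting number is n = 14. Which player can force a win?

Build the W/L table. Terminal = L. A non-terminal position is W if it has a move to some L; otherwise it is L.
n=0: no move → L
n=1: no move → L
n=2: →0(L), so W
n=3: →0(L), so W
n=4: →2(W), 3(W) — all W, so L
n=5: →0(L), so W
n=6: →4(L), so W
n=7: →0(L), so W
n=8: →4(L), so W
n=9: →3(W), 6(W), 8(W) — all W, so L
n=10: →9(L), so W
n=11: →0(L), so W
n=12: →4(L), so W
n=13: →0(L), so W
n=14: →7(W), 12(W), 13(W) — all W, so L
The starting position 14 is L: whatever Maya does, the opponent receives a W position.

Noah wins.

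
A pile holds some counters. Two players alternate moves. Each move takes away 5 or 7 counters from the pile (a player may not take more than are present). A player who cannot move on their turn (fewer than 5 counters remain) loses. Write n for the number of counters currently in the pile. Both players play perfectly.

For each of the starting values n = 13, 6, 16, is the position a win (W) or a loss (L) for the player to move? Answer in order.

13: L, 6: W, 16: L

Positions with no move are L. A position that does have a move is losing for the player to move precisely when every available move leads to a winning position for the opponent. Fill in the labels:
n=0: no move → L
n=1: no move → L
n=2: no move → L
n=3: no move → L
n=4: no move → L
n=5: W (go to 0, an L position)
n=6: W (go to 1, an L position)
n=7: W (go to 2, an L position)
n=8: W (go to 3, an L position)
n=9: W (go to 4, an L position)
n=10: W (go to 3, an L position)
n=11: W (go to 4, an L position)
n=12: L (options 7(W), 5(W) are all W)
n=13: L (options 8(W), 6(W) are all W)
n=14: L (options 9(W), 7(W) are all W)
n=15: L (options 10(W), 8(W) are all W)
n=16: L (options 11(W), 9(W) are all W)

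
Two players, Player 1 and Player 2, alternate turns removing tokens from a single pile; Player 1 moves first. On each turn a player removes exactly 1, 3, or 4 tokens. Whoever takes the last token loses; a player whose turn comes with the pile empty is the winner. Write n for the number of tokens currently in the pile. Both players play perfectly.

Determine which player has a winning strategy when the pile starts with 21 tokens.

Player 1 wins.

Label each position W (a win for the player to move) or L (a loss). A position with no legal move is W; any other position is W exactly when some move reaches an L, and L when every move reaches a W.
n=0: no move; the opponent has just taken the last token and therefore loses → W
n=1: the only move is to 0(W), a W ⇒ L
n=2: can move to 1, which is L ⇒ W
n=3: moves to 2(W), 0(W); every one is W ⇒ L
n=4: can move to 3, which is L ⇒ W
n=5: can move to 1, which is L ⇒ W
n=6: can move to 3, which is L ⇒ W
n=7: can move to 3, which is L ⇒ W
n=8: moves to 7(W), 5(W), 4(W); every one is W ⇒ L
n=9: can move to 8, which is L ⇒ W
n=10: moves to 9(W), 7(W), 6(W); every one is W ⇒ L
n=11: can move to 10, which is L ⇒ W
n=12: can move to 8, which is L ⇒ W
n=13: can move to 10, which is L ⇒ W
n=14: can move to 10, which is L ⇒ W
n=15: moves to 14(W), 12(W), 11(W); every one is W ⇒ L
n=16: can move to 15, which is L ⇒ W
n=17: moves to 16(W), 14(W), 13(W); every one is W ⇒ L
n=18: can move to 17, which is L ⇒ W
n=19: can move to 15, which is L ⇒ W
n=20: can move to 17, which is L ⇒ W
n=21: can move to 17, which is L ⇒ W
The starting position 21 is W: Player 1 should remove 4, leaving 17, handing over an L position.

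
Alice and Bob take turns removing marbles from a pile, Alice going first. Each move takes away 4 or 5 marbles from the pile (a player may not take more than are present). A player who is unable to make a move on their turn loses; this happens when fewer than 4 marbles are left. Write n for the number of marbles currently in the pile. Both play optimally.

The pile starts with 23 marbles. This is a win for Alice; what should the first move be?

Remove 4, leaving 19.

Use the standard recursion: the mover loses at a terminal position; elsewhere, the mover wins exactly when some move hands the opponent an L position.
n=0: no move → L
n=1: no move → L
n=2: no move → L
n=3: no move → L
n=4: →0(L), so W
n=5: →1(L), so W
n=6: →2(L), so W
n=7: →3(L), so W
n=8: →3(L), so W
n=9: →5(W), 4(W) — all W, so L
n=10: →6(W), 5(W) — all W, so L
n=11: →7(W), 6(W) — all W, so L
n=12: →8(W), 7(W) — all W, so L
n=13: →9(L), so W
n=14: →10(L), so W
n=15: →11(L), so W
n=16: →12(L), so W
n=17: →12(L), so W
n=18: →14(W), 13(W) — all W, so L
n=19: →15(W), 14(W) — all W, so L
n=20: →16(W), 15(W) — all W, so L
n=21: →17(W), 16(W) — all W, so L
n=22: →18(L), so W
n=23: →19(L), so W
From 23, the L positions reachable in one move are: 19, 18. Any move reaching one of these is winning.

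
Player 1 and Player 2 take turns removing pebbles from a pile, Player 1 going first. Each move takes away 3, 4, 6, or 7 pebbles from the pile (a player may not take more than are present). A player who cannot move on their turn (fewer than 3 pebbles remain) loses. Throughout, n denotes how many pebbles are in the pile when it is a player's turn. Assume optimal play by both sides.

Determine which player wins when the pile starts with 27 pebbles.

Compute win/loss labels from the base case upward. A position with no move is L. Any other position is W if it can reach an L in one move, else L.
n=0: no move → L
n=1: no move → L
n=2: no move → L
n=3: can move to 0, which is L ⇒ W
n=4: can move to 1, which is L ⇒ W
n=5: can move to 2, which is L ⇒ W
n=6: can move to 2, which is L ⇒ W
n=7: can move to 1, which is L ⇒ W
n=8: can move to 2, which is L ⇒ W
n=9: can move to 2, which is L ⇒ W
n=10: moves to 7(W), 6(W), 4(W), 3(W); every one is W ⇒ L
n=11: moves to 8(W), 7(W), 5(W), 4(W); every one is W ⇒ L
n=12: moves to 9(W), 8(W), 6(W), 5(W); every one is W ⇒ L
n=13: can move to 10, which is L ⇒ W
n=14: can move to 11, which is L ⇒ W
n=15: can move to 12, which is L ⇒ W
n=16: can move to 12, which is L ⇒ W
n=17: can move to 11, which is L ⇒ W
n=18: can move to 12, which is L ⇒ W
n=19: can move to 12, which is L ⇒ W
n=20: moves to 17(W), 16(W), 14(W), 13(W); every one is W ⇒ L
n=21: moves to 18(W), 17(W), 15(W), 14(W); every one is W ⇒ L
n=22: moves to 19(W), 18(W), 16(W), 15(W); every one is W ⇒ L
n=23: can move to 20, which is L ⇒ W
n=24: can move to 21, which is L ⇒ W
n=25: can move to 22, which is L ⇒ W
n=26: can move to 22, which is L ⇒ W
n=27: can move to 21, which is L ⇒ W
From 27 Player 1 can remove 6, leaving 21, reaching an L position.

Player 1 wins.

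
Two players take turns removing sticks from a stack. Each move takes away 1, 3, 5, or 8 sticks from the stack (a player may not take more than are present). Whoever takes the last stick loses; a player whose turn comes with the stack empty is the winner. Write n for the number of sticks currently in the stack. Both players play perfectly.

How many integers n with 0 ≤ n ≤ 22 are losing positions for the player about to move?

8

Use the standard recursion: the mover wins at a terminal position; elsewhere, the mover wins exactly when some move hands the opponent an L position.
n=0: no move; the opponent has just taken the last stick and therefore loses → W
n=1: only reaches 0(W), which is W → L
n=2: reaches L-position 1 → W
n=3: only reaches 2(W), 0(W), all W → L
n=4: reaches L-position 3 → W
n=5: only reaches 4(W), 2(W), 0(W), all W → L
n=6: reaches L-position 5 → W
n=7: only reaches 6(W), 4(W), 2(W), all W → L
n=8: reaches L-position 7 → W
n=9: reaches L-position 1 → W
n=10: reaches L-position 7 → W
n=11: reaches L-position 3 → W
n=12: reaches L-position 7 → W
n=13: reaches L-position 5 → W
n=14: only reaches 13(W), 11(W), 9(W), 6(W), all W → L
n=15: reaches L-position 14 → W
n=16: only reaches 15(W), 13(W), 11(W), 8(W), all W → L
n=17: reaches L-position 16 → W
n=18: only reaches 17(W), 15(W), 13(W), 10(W), all W → L
n=19: reaches L-position 18 → W
n=20: only reaches 19(W), 17(W), 15(W), 12(W), all W → L
n=21: reaches L-position 20 → W
n=22: reaches L-position 14 → W
L entries with 0 ≤ n ≤ 22: n = 1, 3, 5, 7, 14, 16, 18, 20; that makes 8.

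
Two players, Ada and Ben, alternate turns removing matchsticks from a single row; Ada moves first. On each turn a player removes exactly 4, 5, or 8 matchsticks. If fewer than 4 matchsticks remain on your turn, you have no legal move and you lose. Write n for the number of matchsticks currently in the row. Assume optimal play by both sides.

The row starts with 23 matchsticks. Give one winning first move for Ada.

Use the standard recursion: the mover loses at a terminal position; elsewhere, the mover wins exactly when some move hands the opponent an L position.
n=0: no move → L
n=1: no move → L
n=2: no move → L
n=3: no move → L
n=4: reaches L-position 0 → W
n=5: reaches L-position 1 → W
n=6: reaches L-position 2 → W
n=7: reaches L-position 3 → W
n=8: reaches L-position 3 → W
n=9: reaches L-position 1 → W
n=10: reaches L-position 2 → W
n=11: reaches L-position 3 → W
n=12: only reaches 8(W), 7(W), 4(W), all W → L
n=13: only reaches 9(W), 8(W), 5(W), all W → L
n=14: only reaches 10(W), 9(W), 6(W), all W → L
n=15: only reaches 11(W), 10(W), 7(W), all W → L
n=16: reaches L-position 12 → W
n=17: reaches L-position 13 → W
n=18: reaches L-position 14 → W
n=19: reaches L-position 15 → W
n=20: reaches L-position 15 → W
n=21: reaches L-position 13 → W
n=22: reaches L-position 14 → W
n=23: reaches L-position 15 → W
From 23, the L positions reachable in one move are: 15.

Remove 8, leaving 15.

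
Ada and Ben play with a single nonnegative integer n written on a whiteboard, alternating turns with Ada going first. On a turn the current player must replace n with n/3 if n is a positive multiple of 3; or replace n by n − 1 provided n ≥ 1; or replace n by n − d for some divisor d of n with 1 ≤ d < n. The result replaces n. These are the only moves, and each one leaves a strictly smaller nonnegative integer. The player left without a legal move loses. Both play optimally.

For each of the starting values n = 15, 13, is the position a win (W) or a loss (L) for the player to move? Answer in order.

Compute win/loss labels from the base case upward. A position with no move is L. Any other position is W if it can reach an L in one move, else L.
n=0: no move → L
n=1: can move to 0, which is L ⇒ W
n=2: the only move is to 1(W), a W ⇒ L
n=3: can move to 2, which is L ⇒ W
n=4: can move to 2, which is L ⇒ W
n=5: the only move is to 4(W), a W ⇒ L
n=6: can move to 2, which is L ⇒ W
n=7: the only move is to 6(W), a W ⇒ L
n=8: can move to 7, which is L ⇒ W
n=9: moves to 3(W), 6(W), 8(W); every one is W ⇒ L
n=10: can move to 5, which is L ⇒ W
n=11: the only move is to 10(W), a W ⇒ L
n=12: can move to 9, which is L ⇒ W
n=13: the only move is to 12(W), a W ⇒ L
n=14: can move to 7, which is L ⇒ W
n=15: can move to 5, which is L ⇒ W

15: W, 13: L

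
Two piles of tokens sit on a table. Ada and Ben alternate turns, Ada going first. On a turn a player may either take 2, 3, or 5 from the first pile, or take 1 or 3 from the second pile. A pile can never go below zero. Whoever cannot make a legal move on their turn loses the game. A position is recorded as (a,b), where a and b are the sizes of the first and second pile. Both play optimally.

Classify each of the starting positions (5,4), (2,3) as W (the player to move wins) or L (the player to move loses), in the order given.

(5,4): W, (2,3): L

Positions with no move are L. A position that does have a move is losing for the player to move precisely when every available move leads to a winning position for the opponent. Fill in the labels:
No move ever increases a pile, so every position that can arise here has a ≤ 5 and b ≤ 4; it is enough to label the cells with 0 ≤ a ≤ 5 and 0 ≤ b ≤ 4.
Every move lowers a or b (never raises either), so fill the grid row by row in increasing a, and left to right within a row: each cell's successors are then already labelled.
      b=0  b=1  b=2  b=3  b=4
a=0:    L    W    L    W    L
a=1:    L    W    L    W    L
a=2:    W    L    W    L    W
a=3:    W    L    W    L    W
a=4:    W    W    W    W    W
a=5:    W    W    W    W    W
Cells with no legal move (terminal, hence L): (0,0), (1,0).
The remaining L cells, each justified by listing all of its moves:
(0,2): →(0,1)(W) only, which is W, so L
(0,4): →(0,3)(W), (0,1)(W) — all W, so L
(1,2): →(1,1)(W) only, which is W, so L
(1,4): →(1,3)(W), (1,1)(W) — all W, so L
(2,1): →(0,1)(W), (2,0)(W) — all W, so L
(2,3): →(0,3)(W), (2,2)(W), (2,0)(W) — all W, so L
(3,1): →(1,1)(W), (0,1)(W), (3,0)(W) — all W, so L
(3,3): →(1,3)(W), (0,3)(W), (3,2)(W), (3,0)(W) — all W, so L
Every other cell has at least one move into one of the L cells above, so it is W.
(5,4): the move to (0,4) reaches an L cell, so W
(2,3): one of the L cells justified above, so L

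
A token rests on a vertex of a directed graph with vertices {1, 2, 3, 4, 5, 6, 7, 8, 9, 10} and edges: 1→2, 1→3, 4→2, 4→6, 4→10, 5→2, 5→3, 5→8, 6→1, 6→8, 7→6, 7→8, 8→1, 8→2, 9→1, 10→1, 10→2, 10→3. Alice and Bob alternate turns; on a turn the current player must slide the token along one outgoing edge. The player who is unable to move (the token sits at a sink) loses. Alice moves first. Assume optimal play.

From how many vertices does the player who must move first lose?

Classify positions by backward induction: terminal positions (no move available) are L. From any other position, the mover wins iff some move reaches an L.
Every edge goes from a vertex to one that appears earlier in the order 2, 3, 1, 10, 8, 6, 4, 7, 5, 9, so processing vertices in that order labels each vertex after all of its successors.
2: no outgoing edge → L
3: no outgoing edge → L
1: reaches L-position 3 → W
10: reaches L-position 3 → W
8: reaches L-position 2 → W
6: only reaches 8(W), 1(W), all W → L
4: reaches L-position 6 → W
7: reaches L-position 6 → W
5: reaches L-position 3 → W
9: only reaches 1(W), which is W → L
The L vertices are 2, 3, 6, 9; that is 4 in all.

4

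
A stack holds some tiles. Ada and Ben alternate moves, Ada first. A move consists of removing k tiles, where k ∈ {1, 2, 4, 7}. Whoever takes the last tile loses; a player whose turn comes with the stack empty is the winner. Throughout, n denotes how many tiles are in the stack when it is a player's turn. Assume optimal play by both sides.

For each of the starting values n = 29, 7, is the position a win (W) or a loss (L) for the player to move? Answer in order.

29: W, 7: L

Work bottom-up. With no move the player to move wins. Otherwise the position is W if at least one move leads to an L position for the opponent, and L if every move leads to a W.
n=0: no move; the opponent has just taken the last tile and therefore loses → W
n=1: L (sole option 0(W) is W)
n=2: W (go to 1, an L position)
n=3: W (go to 1, an L position)
n=4: L (options 3(W), 2(W), 0(W) are all W)
n=5: W (go to 4, an L position)
n=6: W (go to 4, an L position)
n=7: L (options 6(W), 5(W), 3(W), 0(W) are all W)
n=8: W (go to 7, an L position)
n=9: W (go to 7, an L position)
n=10: L (options 9(W), 8(W), 6(W), 3(W) are all W)
n=11: W (go to 10, an L position)
n=12: W (go to 10, an L position)
n=13: L (options 12(W), 11(W), 9(W), 6(W) are all W)
n=14: W (go to 13, an L position)
n=15: W (go to 13, an L position)
n=16: L (options 15(W), 14(W), 12(W), 9(W) are all W)
n=17: W (go to 16, an L position)
n=18: W (go to 16, an L position)
n=19: L (options 18(W), 17(W), 15(W), 12(W) are all W)
n=20: W (go to 19, an L position)
n=21: W (go to 19, an L position)
n=22: L (options 21(W), 20(W), 18(W), 15(W) are all W)
n=23: W (go to 22, an L position)
n=24: W (go to 22, an L position)
n=25: L (options 24(W), 23(W), 21(W), 18(W) are all W)
n=26: W (go to 25, an L position)
n=27: W (go to 25, an L position)
n=28: L (options 27(W), 26(W), 24(W), 21(W) are all W)
n=29: W (go to 28, an L position)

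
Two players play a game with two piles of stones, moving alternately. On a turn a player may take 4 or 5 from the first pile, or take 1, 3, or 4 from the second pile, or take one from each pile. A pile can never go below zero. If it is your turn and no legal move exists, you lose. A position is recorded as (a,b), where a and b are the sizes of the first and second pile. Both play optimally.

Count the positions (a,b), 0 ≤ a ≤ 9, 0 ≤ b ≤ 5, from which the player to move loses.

Work bottom-up. With no move the player to move loses. Otherwise the position is W if at least one move leads to an L position for the opponent, and L if every move leads to a W.
Every move lowers a or b (never raises either), so fill the grid row by row in increasing a, and left to right within a row: each cell's successors are then already labelled.
      b=0  b=1  b=2  b=3  b=4  b=5
a=0:    L    W    L    W    W    W
a=1:    L    W    L    W    W    W
a=2:    L    W    L    W    W    W
a=3:    L    W    L    W    W    W
a=4:    W    W    W    W    L    W
a=5:    W    L    W    L    W    W
a=6:    W    L    W    L    W    W
a=7:    W    L    W    L    W    W
a=8:    W    L    W    L    W    W
a=9:    L    W    W    W    W    L
Cells with no legal move (terminal, hence L): (0,0), (1,0), (2,0), (3,0).
The remaining L cells, each justified by listing all of its moves:
(0,2): only reaches (0,1)(W), which is W → L
(1,2): only reaches (1,1)(W), (0,1)(W), all W → L
(2,2): only reaches (2,1)(W), (1,1)(W), all W → L
(3,2): only reaches (3,1)(W), (2,1)(W), all W → L
(4,4): only reaches (0,4)(W), (4,3)(W), (4,1)(W), (4,0)(W), (3,3)(W), all W → L
(5,1): only reaches (1,1)(W), (0,1)(W), (5,0)(W), (4,0)(W), all W → L
(5,3): only reaches (1,3)(W), (0,3)(W), (5,2)(W), (5,0)(W), (4,2)(W), all W → L
(6,1): only reaches (2,1)(W), (1,1)(W), (6,0)(W), (5,0)(W), all W → L
(6,3): only reaches (2,3)(W), (1,3)(W), (6,2)(W), (6,0)(W), (5,2)(W), all W → L
(7,1): only reaches (3,1)(W), (2,1)(W), (7,0)(W), (6,0)(W), all W → L
(7,3): only reaches (3,3)(W), (2,3)(W), (7,2)(W), (7,0)(W), (6,2)(W), all W → L
(8,1): only reaches (4,1)(W), (3,1)(W), (8,0)(W), (7,0)(W), all W → L
(8,3): only reaches (4,3)(W), (3,3)(W), (8,2)(W), (8,0)(W), (7,2)(W), all W → L
(9,0): only reaches (5,0)(W), (4,0)(W), all W → L
(9,5): only reaches (5,5)(W), (4,5)(W), (9,4)(W), (9,2)(W), (9,1)(W), (8,4)(W), all W → L
Every other cell has at least one move into one of the L cells above, so it is W.
L cells per row: a=0: 2, a=1: 2, a=2: 2, a=3: 2, a=4: 1, a=5: 2, a=6: 2, a=7: 2, a=8: 2, a=9: 2; total 19.

19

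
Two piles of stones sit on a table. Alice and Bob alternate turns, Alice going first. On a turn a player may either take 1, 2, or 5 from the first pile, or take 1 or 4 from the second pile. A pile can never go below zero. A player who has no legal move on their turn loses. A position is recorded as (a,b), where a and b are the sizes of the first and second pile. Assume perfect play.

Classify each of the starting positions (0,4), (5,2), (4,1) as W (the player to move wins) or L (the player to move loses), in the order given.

(0,4): W, (5,2): W, (4,1): L

Positions with no move are L. A position that does have a move is losing for the player to move precisely when every available move leads to a winning position for the opponent. Fill in the labels:
No move ever increases a pile, so every position that can arise here has a ≤ 5 and b ≤ 4; it is enough to label the cells with 0 ≤ a ≤ 5 and 0 ≤ b ≤ 4.
Every move lowers a or b (never raises either), so fill the grid row by row in increasing a, and left to right within a row: each cell's successors are then already labelled.
      b=0  b=1  b=2  b=3  b=4
a=0:    L    W    L    W    W
a=1:    W    L    W    L    W
a=2:    W    W    W    W    L
a=3:    L    W    L    W    W
a=4:    W    L    W    L    W
a=5:    W    W    W    W    L
Cells with no legal move (terminal, hence L): (0,0).
The remaining L cells, each justified by listing all of its moves:
(0,2): →(0,1)(W) only, which is W, so L
(1,1): →(0,1)(W), (1,0)(W) — all W, so L
(1,3): →(0,3)(W), (1,2)(W) — all W, so L
(2,4): →(1,4)(W), (0,4)(W), (2,3)(W), (2,0)(W) — all W, so L
(3,0): →(2,0)(W), (1,0)(W) — all W, so L
(3,2): →(2,2)(W), (1,2)(W), (3,1)(W) — all W, so L
(4,1): →(3,1)(W), (2,1)(W), (4,0)(W) — all W, so L
(4,3): →(3,3)(W), (2,3)(W), (4,2)(W) — all W, so L
(5,4): →(4,4)(W), (3,4)(W), (0,4)(W), (5,3)(W), (5,0)(W) — all W, so L
Every other cell has at least one move into one of the L cells above, so it is W.
(0,4): the move to (0,0) reaches an L cell, so W
(5,2): the move to (3,2) reaches an L cell, so W
(4,1): one of the L cells justified above, so L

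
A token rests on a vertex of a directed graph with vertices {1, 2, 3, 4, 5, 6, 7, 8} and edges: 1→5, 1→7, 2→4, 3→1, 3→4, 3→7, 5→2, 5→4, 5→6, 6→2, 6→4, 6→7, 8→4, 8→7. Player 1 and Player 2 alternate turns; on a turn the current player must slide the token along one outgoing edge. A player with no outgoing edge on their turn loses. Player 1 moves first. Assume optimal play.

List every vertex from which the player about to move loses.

Work bottom-up. With no move the player to move loses. Otherwise the position is W if at least one move leads to an L position for the opponent, and L if every move leads to a W.
Every edge goes from a vertex to one that appears earlier in the order 4, 7, 8, 2, 6, 5, 1, 3, so processing vertices in that order labels each vertex after all of its successors.
4: no outgoing edge → L
7: no outgoing edge → L
8: →7(L), so W
2: →4(L), so W
6: →7(L), so W
5: →4(L), so W
1: →7(L), so W
3: →7(L), so W
The losing starting vertices are exactly the entries labelled L in this table (2 of them).

4, 7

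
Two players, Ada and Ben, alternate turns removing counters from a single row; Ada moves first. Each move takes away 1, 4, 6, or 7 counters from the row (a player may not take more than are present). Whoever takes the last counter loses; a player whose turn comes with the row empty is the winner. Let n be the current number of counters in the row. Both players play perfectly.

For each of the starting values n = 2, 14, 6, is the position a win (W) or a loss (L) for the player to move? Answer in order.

Label each position W (a win for the player to move) or L (a loss). A position with no legal move is W; any other position is W exactly when some move reaches an L, and L when every move reaches a W.
n=0: no move; the opponent has just taken the last counter and therefore loses → W
n=1: only reaches 0(W), which is W → L
n=2: reaches L-position 1 → W
n=3: only reaches 2(W), which is W → L
n=4: reaches L-position 3 → W
n=5: reaches L-position 1 → W
n=6: only reaches 5(W), 2(W), 0(W), all W → L
n=7: reaches L-position 6 → W
n=8: reaches L-position 1 → W
n=9: reaches L-position 3 → W
n=10: reaches L-position 6 → W
n=11: only reaches 10(W), 7(W), 5(W), 4(W), all W → L
n=12: reaches L-position 11 → W
n=13: reaches L-position 6 → W
n=14: only reaches 13(W), 10(W), 8(W), 7(W), all W → L

2: W, 14: L, 6: L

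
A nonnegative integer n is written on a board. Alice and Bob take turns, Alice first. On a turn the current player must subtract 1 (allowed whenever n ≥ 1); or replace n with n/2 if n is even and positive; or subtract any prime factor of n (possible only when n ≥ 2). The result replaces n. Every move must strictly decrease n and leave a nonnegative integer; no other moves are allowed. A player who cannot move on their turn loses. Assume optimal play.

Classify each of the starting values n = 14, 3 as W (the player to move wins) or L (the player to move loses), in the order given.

Use the standard recursion: the mover loses at a terminal position; elsewhere, the mover wins exactly when some move hands the opponent an L position.
n=0: no move → L
n=1: reaches L-position 0 → W
n=2: reaches L-position 0 → W
n=3: reaches L-position 0 → W
n=4: only reaches 2(W), 3(W), all W → L
n=5: reaches L-position 0 → W
n=6: reaches L-position 4 → W
n=7: reaches L-position 0 → W
n=8: reaches L-position 4 → W
n=9: only reaches 6(W), 8(W), all W → L
n=10: reaches L-position 9 → W
n=11: reaches L-position 0 → W
n=12: reaches L-position 9 → W
n=13: reaches L-position 0 → W
n=14: only reaches 7(W), 12(W), 13(W), all W → L

14: L, 3: W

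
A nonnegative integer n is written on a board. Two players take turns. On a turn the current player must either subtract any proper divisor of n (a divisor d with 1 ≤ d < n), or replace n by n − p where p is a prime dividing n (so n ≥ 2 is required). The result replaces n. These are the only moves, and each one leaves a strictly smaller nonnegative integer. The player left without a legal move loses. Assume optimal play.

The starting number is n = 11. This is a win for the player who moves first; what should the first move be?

Build the W/L table. Terminal = L. A non-terminal position is W if it has a move to some L; otherwise it is L.
n=0: no move → L
n=1: no move → L
n=2: W (go to 0, an L position)
n=3: W (go to 0, an L position)
n=4: L (options 2(W), 3(W) are all W)
n=5: W (go to 0, an L position)
n=6: W (go to 4, an L position)
n=7: W (go to 0, an L position)
n=8: W (go to 4, an L position)
n=9: L (options 6(W), 8(W) are all W)
n=10: W (go to 9, an L position)
n=11: W (go to 0, an L position)
From 11, the L positions reachable in one move are: 0.

Move to 0.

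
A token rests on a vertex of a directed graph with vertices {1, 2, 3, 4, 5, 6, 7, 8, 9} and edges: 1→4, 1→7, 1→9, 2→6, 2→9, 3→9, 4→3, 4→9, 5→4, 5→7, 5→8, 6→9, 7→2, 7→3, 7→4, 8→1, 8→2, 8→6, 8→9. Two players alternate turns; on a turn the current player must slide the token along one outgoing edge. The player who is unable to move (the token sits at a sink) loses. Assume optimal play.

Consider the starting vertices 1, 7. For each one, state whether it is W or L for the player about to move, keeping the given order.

Label each position W (a win for the player to move) or L (a loss). A position with no legal move is L; any other position is W exactly when some move reaches an L, and L when every move reaches a W.
Every edge goes from a vertex to one that appears earlier in the order 9, 6, 2, 3, 4, 7, 1, 8, 5, so processing vertices in that order labels each vertex after all of its successors.
9: no outgoing edge → L
6: can move to 9, which is L ⇒ W
2: can move to 9, which is L ⇒ W
3: can move to 9, which is L ⇒ W
4: can move to 9, which is L ⇒ W
7: moves to 4(W), 3(W), 2(W); every one is W ⇒ L
1: can move to 7, which is L ⇒ W
8: can move to 9, which is L ⇒ W
5: can move to 7, which is L ⇒ W

1: W, 7: L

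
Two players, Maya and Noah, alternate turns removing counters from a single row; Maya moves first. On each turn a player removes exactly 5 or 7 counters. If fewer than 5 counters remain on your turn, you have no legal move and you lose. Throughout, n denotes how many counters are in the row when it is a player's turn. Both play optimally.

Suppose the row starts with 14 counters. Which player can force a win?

Positions with no move are L. A position that does have a move is losing for the player to move precisely when every available move leads to a winning position for the opponent. Fill in the labels:
n=0: no move → L
n=1: no move → L
n=2: no move → L
n=3: no move → L
n=4: no move → L
n=5: →0(L), so W
n=6: →1(L), so W
n=7: →2(L), so W
n=8: →3(L), so W
n=9: →4(L), so W
n=10: →3(L), so W
n=11: →4(L), so W
n=12: →7(W), 5(W) — all W, so L
n=13: →8(W), 6(W) — all W, so L
n=14: →9(W), 7(W) — all W, so L
Every move from 14 reaches a W position, so the mover loses.

Noah wins.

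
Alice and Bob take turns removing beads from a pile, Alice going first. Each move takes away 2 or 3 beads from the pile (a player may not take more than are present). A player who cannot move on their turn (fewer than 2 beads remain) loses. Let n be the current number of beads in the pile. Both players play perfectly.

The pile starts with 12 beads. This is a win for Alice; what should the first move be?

Positions with no move are L. A position that does have a move is losing for the player to move precisely when every available move leads to a winning position for the opponent. Fill in the labels:
n=0: no move → L
n=1: no move → L
n=2: can move to 0, which is L ⇒ W
n=3: can move to 1, which is L ⇒ W
n=4: can move to 1, which is L ⇒ W
n=5: moves to 3(W), 2(W); every one is W ⇒ L
n=6: moves to 4(W), 3(W); every one is W ⇒ L
n=7: can move to 5, which is L ⇒ W
n=8: can move to 6, which is L ⇒ W
n=9: can move to 6, which is L ⇒ W
n=10: moves to 8(W), 7(W); every one is W ⇒ L
n=11: moves to 9(W), 8(W); every one is W ⇒ L
n=12: can move to 10, which is L ⇒ W
From 12, the L positions reachable in one move are: 10.

Remove 2, leaving 10.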